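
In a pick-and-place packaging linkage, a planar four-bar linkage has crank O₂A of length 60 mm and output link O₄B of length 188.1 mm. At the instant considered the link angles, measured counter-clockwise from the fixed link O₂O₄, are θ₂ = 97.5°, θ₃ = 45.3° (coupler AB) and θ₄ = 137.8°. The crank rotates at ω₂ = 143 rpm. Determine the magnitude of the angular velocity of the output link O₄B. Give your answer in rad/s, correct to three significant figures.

3.78

ω₂ = 14.97 rad/s (from 143 rpm).
Differentiating the loop-closure r₂e^{iθ₂}+r₃e^{iθ₃}=r₁+r₄e^{iθ₄} gives r₂ω₂e^{iθ₂}+r₃ω₃e^{iθ₃}=r₄ω₄e^{iθ₄}.
Eliminating the other unknown: ω₄ = r₂ω₂ sin(θ₂−θ₃) / [r₄ sin(θ₄−θ₃)].
Numerator sine = +0.79016; denominator sine = +0.99905.
Result = 0.06·14.97·(+0.79016) / (0.1881·(+0.99905)) = +3.7779 rad/s; magnitude 3.7779 rad/s.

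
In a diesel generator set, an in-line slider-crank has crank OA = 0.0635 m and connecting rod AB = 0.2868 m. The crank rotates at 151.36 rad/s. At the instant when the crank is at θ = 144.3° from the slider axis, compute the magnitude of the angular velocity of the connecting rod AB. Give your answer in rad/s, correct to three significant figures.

ω = 151.4 rad/s
The rod makes angle φ with the slider axis where L sinφ = r sinθ; differentiating, L cosφ·φ̇ = r ω cosθ.
L cosφ = √(L² − r² sin²θ) = 0.2844 m.
|ω_rod| = r ω |cosθ| / √(L² − r² sin²θ) = 0.0635·151.4·0.81208/0.2844 = 27.445 rad/s.

27.4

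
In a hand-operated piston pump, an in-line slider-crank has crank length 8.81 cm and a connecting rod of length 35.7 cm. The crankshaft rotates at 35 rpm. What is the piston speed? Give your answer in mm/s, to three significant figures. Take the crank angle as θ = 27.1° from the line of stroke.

180

ω = 2π·35/60 = 3.665 rad/s
For an in-line slider-crank, x = r cosθ + √(L² − r² sin²θ), so v = −rω sinθ·[1 + r cosθ/√(L² − r² sin²θ)].
With r = 0.0881 m, L = 0.357 m, θ = 27.1°: √(L² − r² sin²θ) = 0.35474 m.
v = −0.0881·3.665·0.45554·[1 + 0.0881·0.89021/0.35474] = -0.17962 m/s.
|v| = 0.17962 m/s = 179.62 mm/s.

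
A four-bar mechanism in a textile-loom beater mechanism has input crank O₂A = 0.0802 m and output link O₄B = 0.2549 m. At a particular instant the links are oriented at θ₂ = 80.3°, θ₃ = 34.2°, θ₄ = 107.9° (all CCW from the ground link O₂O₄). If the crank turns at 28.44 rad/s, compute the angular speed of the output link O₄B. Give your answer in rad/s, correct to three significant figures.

6.72

ω₂ = 28.44 rad/s
Differentiating the loop-closure r₂e^{iθ₂}+r₃e^{iθ₃}=r₁+r₄e^{iθ₄} gives r₂ω₂e^{iθ₂}+r₃ω₃e^{iθ₃}=r₄ω₄e^{iθ₄}.
Eliminating the other unknown: ω₄ = r₂ω₂ sin(θ₂−θ₃) / [r₄ sin(θ₄−θ₃)].
Numerator sine = +0.72055; denominator sine = +0.95981.
Result = 0.0802·28.44·(+0.72055) / (0.2549·(+0.95981)) = +6.7176 rad/s; magnitude 6.7176 rad/s.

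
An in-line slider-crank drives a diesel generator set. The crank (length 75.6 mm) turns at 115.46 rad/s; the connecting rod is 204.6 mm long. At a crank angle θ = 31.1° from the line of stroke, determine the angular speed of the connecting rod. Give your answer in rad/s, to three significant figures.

37.2

ω = 115.5 rad/s
The rod makes angle φ with the slider axis where L sinφ = r sinθ; differentiating, L cosφ·φ̇ = r ω cosθ.
L cosφ = √(L² − r² sin²θ) = 0.20084 m.
|ω_rod| = r ω |cosθ| / √(L² − r² sin²θ) = 0.0756·115.5·0.85627/0.20084 = 37.215 rad/s.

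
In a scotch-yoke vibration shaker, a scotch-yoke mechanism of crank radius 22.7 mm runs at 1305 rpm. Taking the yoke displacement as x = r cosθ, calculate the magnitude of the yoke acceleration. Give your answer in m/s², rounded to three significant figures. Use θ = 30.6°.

365

ω = 136.7 rad/s (from 1305 rpm).
x = r cosθ ⇒ ẍ = −rω² cosθ (ω constant).
|a| = rω²|cosθ| = 0.0227·(136.7)²·|cos 30.6°| = 364.9 m/s².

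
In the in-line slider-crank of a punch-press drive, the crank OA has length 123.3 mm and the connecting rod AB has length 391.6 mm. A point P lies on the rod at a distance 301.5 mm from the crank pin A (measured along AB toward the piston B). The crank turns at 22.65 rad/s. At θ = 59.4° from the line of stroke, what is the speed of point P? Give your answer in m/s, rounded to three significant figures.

ω = 22.65 rad/s.  Crank-pin speed |V_A| = rω = 2.7927 m/s, perpendicular to OA.
Rod angle: sinφ = −(r/L) sinθ ⇒ φ = -15.725°; ω_rod = −rω cosθ/√(L²−r²sin²θ) = -3.7714 rad/s.
V_P = V_A + ω_rod × AP, with AP = 0.3015 m along the rod.
Components: V_Px = −rω sinθ − a·ω_rod·sinφ = -2.712 m/s;  V_Py = rω cosθ + a·ω_rod·cosφ = +0.32709 m/s.
|V_P| = √(V_Px² + V_Py²) = 2.7317 m/s.

2.73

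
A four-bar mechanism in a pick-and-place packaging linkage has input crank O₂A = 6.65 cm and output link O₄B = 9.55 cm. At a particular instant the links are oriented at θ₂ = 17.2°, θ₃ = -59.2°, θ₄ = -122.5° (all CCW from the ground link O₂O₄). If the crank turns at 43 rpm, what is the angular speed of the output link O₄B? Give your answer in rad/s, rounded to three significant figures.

ω₂ = 4.503 rad/s (from 43 rpm).
Differentiating the loop-closure r₂e^{iθ₂}+r₃e^{iθ₃}=r₁+r₄e^{iθ₄} gives r₂ω₂e^{iθ₂}+r₃ω₃e^{iθ₃}=r₄ω₄e^{iθ₄}.
Eliminating the other unknown: ω₄ = r₂ω₂ sin(θ₂−θ₃) / [r₄ sin(θ₄−θ₃)].
Numerator sine = +0.97196; denominator sine = -0.89337.
Result = 0.0665·4.503·(+0.97196) / (0.0955·(-0.89337)) = -3.4114 rad/s; magnitude 3.4114 rad/s.

3.41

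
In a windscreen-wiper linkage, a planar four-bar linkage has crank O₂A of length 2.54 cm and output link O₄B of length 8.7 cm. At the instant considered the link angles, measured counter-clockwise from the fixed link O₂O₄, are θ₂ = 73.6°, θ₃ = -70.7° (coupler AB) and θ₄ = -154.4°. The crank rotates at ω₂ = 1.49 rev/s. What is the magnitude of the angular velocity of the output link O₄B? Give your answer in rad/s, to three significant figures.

ω₂ = 9.362 rad/s (from 1.49 rev/s).
Differentiating the loop-closure r₂e^{iθ₂}+r₃e^{iθ₃}=r₁+r₄e^{iθ₄} gives r₂ω₂e^{iθ₂}+r₃ω₃e^{iθ₃}=r₄ω₄e^{iθ₄}.
Eliminating the other unknown: ω₄ = r₂ω₂ sin(θ₂−θ₃) / [r₄ sin(θ₄−θ₃)].
Numerator sine = +0.58354; denominator sine = -0.99396.
Result = 0.0254·9.362·(+0.58354) / (0.087·(-0.99396)) = -1.6047 rad/s; magnitude 1.6047 rad/s.

1.60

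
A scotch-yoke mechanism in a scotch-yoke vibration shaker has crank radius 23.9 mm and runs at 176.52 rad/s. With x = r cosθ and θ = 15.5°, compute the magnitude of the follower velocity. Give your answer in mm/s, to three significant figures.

1130

ω = 176.5 rad/s
x = r cosθ ⇒ ẋ = −rω sinθ.
|v| = rω|sinθ| = 0.0239·176.5·|sin 15.5°| = 1.1274 m/s = 1127.4 mm/s.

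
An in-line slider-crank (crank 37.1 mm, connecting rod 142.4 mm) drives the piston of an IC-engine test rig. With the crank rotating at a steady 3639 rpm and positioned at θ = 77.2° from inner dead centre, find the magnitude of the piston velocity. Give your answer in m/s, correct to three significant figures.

14.6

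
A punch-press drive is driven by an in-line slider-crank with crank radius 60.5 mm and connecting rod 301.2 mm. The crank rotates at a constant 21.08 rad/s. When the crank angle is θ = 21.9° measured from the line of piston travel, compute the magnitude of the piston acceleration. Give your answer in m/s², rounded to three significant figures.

28.9

ω = 21.08 rad/s
x(θ) = r cosθ + √(L² − r² sin²θ); with ω constant, a = ω²·d²x/dθ².
d²x/dθ² = −r cosθ − r²(cos2θ)/√u − r⁴ sin²2θ/(4u^{3/2}),  u = L² − r² sin²θ = 0.0902122 m².
Substituting r = 0.0605 m, L = 0.3012 m, θ = 21.9°: d²x/dθ² = -0.064989 m.
a = ω²·d²x/dθ² = (21.08)²·(-0.064989) = -28.879 m/s²;  |a| = 28.879 m/s².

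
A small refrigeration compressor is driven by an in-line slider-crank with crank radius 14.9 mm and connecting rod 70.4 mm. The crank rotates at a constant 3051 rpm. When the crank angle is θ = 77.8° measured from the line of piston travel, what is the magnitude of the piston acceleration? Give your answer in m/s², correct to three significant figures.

22.4

ω = 2π·3051/60 = 319.5 rad/s
x(θ) = r cosθ + √(L² − r² sin²θ); with ω constant, a = ω²·d²x/dθ².
d²x/dθ² = −r cosθ − r²(cos2θ)/√u − r⁴ sin²2θ/(4u^{3/2}),  u = L² − r² sin²θ = 0.00474406 m².
Substituting r = 0.0149 m, L = 0.0704 m, θ = 77.8°: d²x/dθ² = -0.00021979 m.
a = ω²·d²x/dθ² = (319.5)²·(-0.00021979) = -22.436 m/s²;  |a| = 22.436 m/s².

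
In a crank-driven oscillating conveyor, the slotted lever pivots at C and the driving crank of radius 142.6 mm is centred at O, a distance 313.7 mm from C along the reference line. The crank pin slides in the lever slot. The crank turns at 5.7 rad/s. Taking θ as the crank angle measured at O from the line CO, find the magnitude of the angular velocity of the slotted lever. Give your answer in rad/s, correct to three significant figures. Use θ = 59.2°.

ω = 5.7 rad/s
Crank pin A relative to C: A = (d + r cosθ, r sinθ); lever angle φ = atan2(r sinθ, d + r cosθ).
Differentiating tanφ: φ̇ = rω(d cosθ + r)/(d² + r² + 2dr cosθ).
d² + r² + 2dr cosθ = |CA|² = 0.164554 m²;  d cosθ + r = +0.30323 m.
|ω_lever| = |0.1426·5.7·+0.30323| / 0.164554 = 1.4978 rad/s.

1.50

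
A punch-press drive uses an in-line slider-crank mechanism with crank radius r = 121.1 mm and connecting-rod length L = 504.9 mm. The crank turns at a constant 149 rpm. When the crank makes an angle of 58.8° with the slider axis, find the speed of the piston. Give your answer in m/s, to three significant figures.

1.82

ω = 2π·149/60 = 15.6 rad/s
For an in-line slider-crank, x = r cosθ + √(L² − r² sin²θ), so v = −rω sinθ·[1 + r cosθ/√(L² − r² sin²θ)].
With r = 0.1211 m, L = 0.5049 m, θ = 58.8°: √(L² − r² sin²θ) = 0.49416 m.
v = −0.1211·15.6·0.85536·[1 + 0.1211·0.51803/0.49416] = -1.8214 m/s.
|v| = 1.8214 m/s.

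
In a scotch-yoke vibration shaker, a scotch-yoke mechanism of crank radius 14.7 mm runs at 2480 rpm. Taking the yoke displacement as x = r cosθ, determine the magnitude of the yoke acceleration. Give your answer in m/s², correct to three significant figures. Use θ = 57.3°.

ω = 259.7 rad/s (from 2480 rpm).
x = r cosθ ⇒ ẍ = −rω² cosθ (ω constant).
|a| = rω²|cosθ| = 0.0147·(259.7)²·|cos 57.3°| = 535.63 m/s².

536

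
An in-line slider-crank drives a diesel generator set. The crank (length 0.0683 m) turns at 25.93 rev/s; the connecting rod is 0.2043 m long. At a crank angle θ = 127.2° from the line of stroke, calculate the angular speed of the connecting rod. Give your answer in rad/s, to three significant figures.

ω = 162.9 rad/s (converted from 25.93 rev/s).
The rod makes angle φ with the slider axis where L sinφ = r sinθ; differentiating, L cosφ·φ̇ = r ω cosθ.
L cosφ = √(L² − r² sin²θ) = 0.19692 m.
|ω_rod| = r ω |cosθ| / √(L² − r² sin²θ) = 0.0683·162.9·0.60460/0.19692 = 34.164 rad/s.

34.2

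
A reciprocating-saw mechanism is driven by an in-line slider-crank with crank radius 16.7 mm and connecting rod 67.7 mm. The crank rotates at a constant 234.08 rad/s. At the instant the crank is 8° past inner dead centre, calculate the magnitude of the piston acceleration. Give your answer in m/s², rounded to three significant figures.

1120

ω = 234.1 rad/s
x(θ) = r cosθ + √(L² − r² sin²θ); with ω constant, a = ω²·d²x/dθ².
d²x/dθ² = −r cosθ − r²(cos2θ)/√u − r⁴ sin²2θ/(4u^{3/2}),  u = L² − r² sin²θ = 0.00457789 m².
Substituting r = 0.0167 m, L = 0.0677 m, θ = 8°: d²x/dθ² = -0.020504 m.
a = ω²·d²x/dθ² = (234.1)²·(-0.020504) = -1123.5 m/s²;  |a| = 1123.5 m/s².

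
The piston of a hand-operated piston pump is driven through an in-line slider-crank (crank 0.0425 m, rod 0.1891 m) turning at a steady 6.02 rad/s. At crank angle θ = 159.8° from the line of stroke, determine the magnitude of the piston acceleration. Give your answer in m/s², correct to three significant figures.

ω = 6.02 rad/s
x(θ) = r cosθ + √(L² − r² sin²θ); with ω constant, a = ω²·d²x/dθ².
d²x/dθ² = −r cosθ − r²(cos2θ)/√u − r⁴ sin²2θ/(4u^{3/2}),  u = L² − r² sin²θ = 0.0355434 m².
Substituting r = 0.0425 m, L = 0.1891 m, θ = 159.8°: d²x/dθ² = +0.032539 m.
a = ω²·d²x/dθ² = (6.02)²·(+0.032539) = +1.1792 m/s²;  |a| = 1.1792 m/s².

1.18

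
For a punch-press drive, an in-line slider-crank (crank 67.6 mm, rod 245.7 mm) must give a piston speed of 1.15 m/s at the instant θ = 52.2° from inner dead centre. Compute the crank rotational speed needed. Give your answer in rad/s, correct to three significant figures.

18.4

For an in-line slider-crank, |v_piston| = rω|sinθ|·[1 + r cosθ/√(L² − r² sin²θ)].
With r = 0.0676 m, L = 0.2457 m, θ = 52.2°: the bracketed kinematic factor |dx/dθ| = 0.062642 m.
ω = v/|dx/dθ| = 1.15/0.062642 = 18.358 rad/s.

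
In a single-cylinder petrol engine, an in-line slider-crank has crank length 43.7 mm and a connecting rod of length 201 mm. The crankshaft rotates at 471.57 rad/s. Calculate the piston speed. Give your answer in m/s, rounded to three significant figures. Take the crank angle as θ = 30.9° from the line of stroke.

ω = 471.6 rad/s
For an in-line slider-crank, x = r cosθ + √(L² − r² sin²θ), so v = −rω sinθ·[1 + r cosθ/√(L² − r² sin²θ)].
With r = 0.0437 m, L = 0.201 m, θ = 30.9°: √(L² − r² sin²θ) = 0.19974 m.
v = −0.0437·471.6·0.51354·[1 + 0.0437·0.85806/0.19974] = -12.57 m/s.
|v| = 12.57 m/s.

12.6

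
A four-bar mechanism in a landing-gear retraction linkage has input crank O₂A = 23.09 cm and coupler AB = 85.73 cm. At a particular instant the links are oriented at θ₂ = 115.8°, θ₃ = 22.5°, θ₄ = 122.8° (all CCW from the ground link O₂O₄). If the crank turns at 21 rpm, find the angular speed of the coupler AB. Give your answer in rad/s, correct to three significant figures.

ω₂ = 2.199 rad/s (from 21 rpm).
Differentiating the loop-closure r₂e^{iθ₂}+r₃e^{iθ₃}=r₁+r₄e^{iθ₄} gives r₂ω₂e^{iθ₂}+r₃ω₃e^{iθ₃}=r₄ω₄e^{iθ₄}.
Eliminating the other unknown: ω₃ = r₂ω₂ sin(θ₄−θ₂) / [r₃ sin(θ₃−θ₄)].
Numerator sine = +0.12187; denominator sine = -0.98389.
Result = 0.2309·2.199·(+0.12187) / (0.8573·(-0.98389)) = -0.073365 rad/s; magnitude 0.073365 rad/s.

0.0734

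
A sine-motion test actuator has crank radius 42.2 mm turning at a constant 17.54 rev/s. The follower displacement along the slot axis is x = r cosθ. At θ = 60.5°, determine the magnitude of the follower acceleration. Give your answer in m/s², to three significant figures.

252

ω = 110.2 rad/s (from 17.54 rev/s).
x = r cosθ ⇒ ẍ = −rω² cosθ (ω constant).
|a| = rω²|cosθ| = 0.0422·(110.2)²·|cos 60.5°| = 252.39 m/s².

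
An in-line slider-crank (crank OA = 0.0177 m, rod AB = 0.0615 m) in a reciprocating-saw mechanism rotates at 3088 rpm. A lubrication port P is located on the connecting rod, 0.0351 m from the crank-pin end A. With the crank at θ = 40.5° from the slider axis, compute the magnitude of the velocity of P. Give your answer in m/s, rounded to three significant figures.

ω = 323.4 rad/s.  Crank-pin speed |V_A| = rω = 5.7237 m/s, perpendicular to OA.
Rod angle: sinφ = −(r/L) sinθ ⇒ φ = -10.773°; ω_rod = −rω cosθ/√(L²−r²sin²θ) = -72.04 rad/s.
V_P = V_A + ω_rod × AP, with AP = 0.0351 m along the rod.
Components: V_Px = −rω sinθ − a·ω_rod·sinφ = -4.1899 m/s;  V_Py = rω cosθ + a·ω_rod·cosφ = +1.8683 m/s.
|V_P| = √(V_Px² + V_Py²) = 4.5876 m/s.

4.59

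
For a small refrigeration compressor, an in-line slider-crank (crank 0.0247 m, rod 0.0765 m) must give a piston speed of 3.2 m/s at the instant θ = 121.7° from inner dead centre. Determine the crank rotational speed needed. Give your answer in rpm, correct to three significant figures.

For an in-line slider-crank, |v_piston| = rω|sinθ|·[1 + r cosθ/√(L² − r² sin²θ)].
With r = 0.0247 m, L = 0.0765 m, θ = 121.7°: the bracketed kinematic factor |dx/dθ| = 0.017307 m.
ω = v/|dx/dθ| = 3.2/0.017307 = 184.9 rad/s.
N = 60ω/(2π) = 1765.6 rpm.

1770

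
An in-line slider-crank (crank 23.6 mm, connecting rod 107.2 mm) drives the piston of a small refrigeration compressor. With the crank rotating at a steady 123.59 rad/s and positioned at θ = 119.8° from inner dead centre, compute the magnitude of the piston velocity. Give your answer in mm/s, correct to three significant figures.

ω = 123.6 rad/s
For an in-line slider-crank, x = r cosθ + √(L² − r² sin²θ), so v = −rω sinθ·[1 + r cosθ/√(L² − r² sin²θ)].
With r = 0.0236 m, L = 0.1072 m, θ = 119.8°: √(L² − r² sin²θ) = 0.10523 m.
v = −0.0236·123.6·0.86777·[1 + 0.0236·-0.49697/0.10523] = -2.2489 m/s.
|v| = 2.2489 m/s = 2248.9 mm/s.

2250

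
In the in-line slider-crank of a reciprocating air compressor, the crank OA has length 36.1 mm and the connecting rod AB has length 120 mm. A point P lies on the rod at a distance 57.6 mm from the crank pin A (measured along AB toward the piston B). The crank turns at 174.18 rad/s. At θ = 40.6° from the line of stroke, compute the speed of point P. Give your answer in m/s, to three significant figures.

5.18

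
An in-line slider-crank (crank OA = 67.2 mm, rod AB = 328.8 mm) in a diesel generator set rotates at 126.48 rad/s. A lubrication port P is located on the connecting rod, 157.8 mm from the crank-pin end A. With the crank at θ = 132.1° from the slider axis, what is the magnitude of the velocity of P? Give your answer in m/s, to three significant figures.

6.59

ω = 126.5 rad/s.  Crank-pin speed |V_A| = rω = 8.4995 m/s, perpendicular to OA.
Rod angle: sinφ = −(r/L) sinθ ⇒ φ = -8.722°; ω_rod = −rω cosθ/√(L²−r²sin²θ) = +17.533 rad/s.
V_P = V_A + ω_rod × AP, with AP = 0.1578 m along the rod.
Components: V_Px = −rω sinθ − a·ω_rod·sinφ = -5.8868 m/s;  V_Py = rω cosθ + a·ω_rod·cosφ = -2.9635 m/s.
|V_P| = √(V_Px² + V_Py²) = 6.5907 m/s.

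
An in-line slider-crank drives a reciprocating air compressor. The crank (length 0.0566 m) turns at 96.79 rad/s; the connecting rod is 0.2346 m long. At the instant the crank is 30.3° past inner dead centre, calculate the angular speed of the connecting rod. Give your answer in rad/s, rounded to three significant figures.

20.3

ω = 96.79 rad/s
The rod makes angle φ with the slider axis where L sinφ = r sinθ; differentiating, L cosφ·φ̇ = r ω cosθ.
L cosφ = √(L² − r² sin²θ) = 0.23286 m.
|ω_rod| = r ω |cosθ| / √(L² − r² sin²θ) = 0.0566·96.79·0.86340/0.23286 = 20.313 rad/s.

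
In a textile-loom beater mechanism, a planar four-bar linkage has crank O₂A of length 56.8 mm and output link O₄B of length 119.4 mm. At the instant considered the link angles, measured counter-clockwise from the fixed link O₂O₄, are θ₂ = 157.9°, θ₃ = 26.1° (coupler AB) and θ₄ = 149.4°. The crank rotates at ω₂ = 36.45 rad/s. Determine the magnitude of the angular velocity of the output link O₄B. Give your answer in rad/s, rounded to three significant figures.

15.5

ω₂ = 36.45 rad/s
Differentiating the loop-closure r₂e^{iθ₂}+r₃e^{iθ₃}=r₁+r₄e^{iθ₄} gives r₂ω₂e^{iθ₂}+r₃ω₃e^{iθ₃}=r₄ω₄e^{iθ₄}.
Eliminating the other unknown: ω₄ = r₂ω₂ sin(θ₂−θ₃) / [r₄ sin(θ₄−θ₃)].
Numerator sine = +0.74548; denominator sine = +0.83581.
Result = 0.0568·36.45·(+0.74548) / (0.1194·(+0.83581)) = +15.466 rad/s; magnitude 15.466 rad/s.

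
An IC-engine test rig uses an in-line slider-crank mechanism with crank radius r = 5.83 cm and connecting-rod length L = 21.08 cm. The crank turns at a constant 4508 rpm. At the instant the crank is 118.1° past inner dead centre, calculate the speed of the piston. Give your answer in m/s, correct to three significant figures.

21.0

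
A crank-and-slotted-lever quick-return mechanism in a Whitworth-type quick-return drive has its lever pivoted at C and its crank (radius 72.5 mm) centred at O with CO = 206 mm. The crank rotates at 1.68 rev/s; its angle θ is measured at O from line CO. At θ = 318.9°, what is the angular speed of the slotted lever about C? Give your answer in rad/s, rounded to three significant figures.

2.48

ω = 10.56 rad/s (from 1.68 rev/s).
Crank pin A relative to C: A = (d + r cosθ, r sinθ); lever angle φ = atan2(r sinθ, d + r cosθ).
Differentiating tanφ: φ̇ = rω(d cosθ + r)/(d² + r² + 2dr cosθ).
d² + r² + 2dr cosθ = |CA|² = 0.0702012 m²;  d cosθ + r = +0.22773 m.
|ω_lever| = |0.0725·10.56·+0.22773| / 0.0702012 = 2.4826 rad/s.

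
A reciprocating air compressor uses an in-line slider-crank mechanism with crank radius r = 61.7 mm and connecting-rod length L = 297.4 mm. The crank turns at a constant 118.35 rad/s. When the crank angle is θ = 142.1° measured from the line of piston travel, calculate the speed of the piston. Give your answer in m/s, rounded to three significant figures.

ω = 118.3 rad/s
For an in-line slider-crank, x = r cosθ + √(L² − r² sin²θ), so v = −rω sinθ·[1 + r cosθ/√(L² − r² sin²θ)].
With r = 0.0617 m, L = 0.2974 m, θ = 142.1°: √(L² − r² sin²θ) = 0.29497 m.
v = −0.0617·118.3·0.61429·[1 + 0.0617·-0.78908/0.29497] = -3.7453 m/s.
|v| = 3.7453 m/s.

3.75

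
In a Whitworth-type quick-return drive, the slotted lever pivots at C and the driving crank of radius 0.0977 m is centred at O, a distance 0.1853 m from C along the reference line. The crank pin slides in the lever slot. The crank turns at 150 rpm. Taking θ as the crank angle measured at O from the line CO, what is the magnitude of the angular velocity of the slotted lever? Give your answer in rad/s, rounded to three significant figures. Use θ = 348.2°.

ω = 15.71 rad/s (from 150 rpm).
Crank pin A relative to C: A = (d + r cosθ, r sinθ); lever angle φ = atan2(r sinθ, d + r cosθ).
Differentiating tanφ: φ̇ = rω(d cosθ + r)/(d² + r² + 2dr cosθ).
d² + r² + 2dr cosθ = |CA|² = 0.0793238 m²;  d cosθ + r = +0.27908 m.
|ω_lever| = |0.0977·15.71·+0.27908| / 0.0793238 = 5.3994 rad/s.

5.40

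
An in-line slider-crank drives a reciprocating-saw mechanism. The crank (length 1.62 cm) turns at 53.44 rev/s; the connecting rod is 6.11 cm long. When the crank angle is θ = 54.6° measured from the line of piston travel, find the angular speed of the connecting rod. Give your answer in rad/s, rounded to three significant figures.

ω = 335.8 rad/s (converted from 53.44 rev/s).
The rod makes angle φ with the slider axis where L sinφ = r sinθ; differentiating, L cosφ·φ̇ = r ω cosθ.
L cosφ = √(L² − r² sin²θ) = 0.059656 m.
|ω_rod| = r ω |cosθ| / √(L² − r² sin²θ) = 0.0162·335.8·0.57928/0.059656 = 52.82 rad/s.

52.8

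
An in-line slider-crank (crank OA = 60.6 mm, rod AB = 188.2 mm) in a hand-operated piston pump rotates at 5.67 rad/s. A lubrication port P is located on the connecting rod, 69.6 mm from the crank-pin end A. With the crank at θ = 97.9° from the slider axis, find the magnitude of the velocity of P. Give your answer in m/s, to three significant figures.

0.336

ω = 5.67 rad/s.  Crank-pin speed |V_A| = rω = 0.3436 m/s, perpendicular to OA.
Rod angle: sinφ = −(r/L) sinθ ⇒ φ = -18.599°; ω_rod = −rω cosθ/√(L²−r²sin²θ) = +0.26476 rad/s.
V_P = V_A + ω_rod × AP, with AP = 0.0696 m along the rod.
Components: V_Px = −rω sinθ − a·ω_rod·sinφ = -0.33446 m/s;  V_Py = rω cosθ + a·ω_rod·cosφ = -0.029761 m/s.
|V_P| = √(V_Px² + V_Py²) = 0.33579 m/s.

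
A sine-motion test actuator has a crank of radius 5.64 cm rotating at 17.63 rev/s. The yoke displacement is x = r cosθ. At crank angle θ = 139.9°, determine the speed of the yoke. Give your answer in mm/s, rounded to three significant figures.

4020

ω = 110.8 rad/s (from 17.63 rev/s).
x = r cosθ ⇒ ẋ = −rω sinθ.
|v| = rω|sinθ| = 0.0564·110.8·|sin 139.9°| = 4.0242 m/s = 4024.2 mm/s.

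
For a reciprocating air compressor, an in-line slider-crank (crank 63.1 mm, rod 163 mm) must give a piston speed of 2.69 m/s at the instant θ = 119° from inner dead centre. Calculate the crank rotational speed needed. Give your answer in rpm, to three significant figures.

581

For an in-line slider-crank, |v_piston| = rω|sinθ|·[1 + r cosθ/√(L² − r² sin²θ)].
With r = 0.0631 m, L = 0.163 m, θ = 119°: the bracketed kinematic factor |dx/dθ| = 0.044181 m.
ω = v/|dx/dθ| = 2.69/0.044181 = 60.886 rad/s.
N = 60ω/(2π) = 581.42 rpm.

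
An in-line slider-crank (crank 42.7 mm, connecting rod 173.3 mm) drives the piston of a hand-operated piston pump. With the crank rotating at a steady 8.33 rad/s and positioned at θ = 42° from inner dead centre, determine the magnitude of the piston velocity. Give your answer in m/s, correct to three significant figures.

0.282

ω = 8.33 rad/s
For an in-line slider-crank, x = r cosθ + √(L² − r² sin²θ), so v = −rω sinθ·[1 + r cosθ/√(L² − r² sin²θ)].
With r = 0.0427 m, L = 0.1733 m, θ = 42°: √(L² − r² sin²θ) = 0.17093 m.
v = −0.0427·8.33·0.66913·[1 + 0.0427·0.74314/0.17093] = -0.28219 m/s.
|v| = 0.28219 m/s.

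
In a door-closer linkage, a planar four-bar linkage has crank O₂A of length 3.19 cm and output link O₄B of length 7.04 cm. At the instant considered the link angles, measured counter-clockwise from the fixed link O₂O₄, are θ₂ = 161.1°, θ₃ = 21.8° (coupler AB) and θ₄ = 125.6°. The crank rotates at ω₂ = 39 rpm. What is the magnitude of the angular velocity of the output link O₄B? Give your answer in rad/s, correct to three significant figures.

1.24

ω₂ = 4.084 rad/s (from 39 rpm).
Differentiating the loop-closure r₂e^{iθ₂}+r₃e^{iθ₃}=r₁+r₄e^{iθ₄} gives r₂ω₂e^{iθ₂}+r₃ω₃e^{iθ₃}=r₄ω₄e^{iθ₄}.
Eliminating the other unknown: ω₄ = r₂ω₂ sin(θ₂−θ₃) / [r₄ sin(θ₄−θ₃)].
Numerator sine = +0.65210; denominator sine = +0.97113.
Result = 0.0319·4.084·(+0.65210) / (0.0704·(+0.97113)) = +1.2426 rad/s; magnitude 1.2426 rad/s.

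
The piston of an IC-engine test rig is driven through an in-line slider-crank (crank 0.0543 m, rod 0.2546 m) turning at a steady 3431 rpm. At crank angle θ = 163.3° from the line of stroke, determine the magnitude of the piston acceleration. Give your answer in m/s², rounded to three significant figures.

ω = 2π·3431/60 = 359.3 rad/s
x(θ) = r cosθ + √(L² − r² sin²θ); with ω constant, a = ω²·d²x/dθ².
d²x/dθ² = −r cosθ − r²(cos2θ)/√u − r⁴ sin²2θ/(4u^{3/2}),  u = L² − r² sin²θ = 0.0645777 m².
Substituting r = 0.0543 m, L = 0.2546 m, θ = 163.3°: d²x/dθ² = +0.042283 m.
a = ω²·d²x/dθ² = (359.3)²·(+0.042283) = +5458.4 m/s²;  |a| = 5458.4 m/s².

5460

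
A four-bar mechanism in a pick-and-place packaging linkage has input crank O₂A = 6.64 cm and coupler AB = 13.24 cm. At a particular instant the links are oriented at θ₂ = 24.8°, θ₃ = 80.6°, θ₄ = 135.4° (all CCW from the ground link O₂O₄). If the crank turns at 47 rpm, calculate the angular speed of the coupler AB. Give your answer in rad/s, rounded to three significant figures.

ω₂ = 4.922 rad/s (from 47 rpm).
Differentiating the loop-closure r₂e^{iθ₂}+r₃e^{iθ₃}=r₁+r₄e^{iθ₄} gives r₂ω₂e^{iθ₂}+r₃ω₃e^{iθ₃}=r₄ω₄e^{iθ₄}.
Eliminating the other unknown: ω₃ = r₂ω₂ sin(θ₄−θ₂) / [r₃ sin(θ₃−θ₄)].
Numerator sine = +0.93606; denominator sine = -0.81714.
Result = 0.0664·4.922·(+0.93606) / (0.1324·(-0.81714)) = -2.8276 rad/s; magnitude 2.8276 rad/s.

2.83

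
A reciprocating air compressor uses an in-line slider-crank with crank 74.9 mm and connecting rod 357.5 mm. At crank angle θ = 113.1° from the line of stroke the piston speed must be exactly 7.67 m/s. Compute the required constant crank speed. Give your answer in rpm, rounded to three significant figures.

For an in-line slider-crank, |v_piston| = rω|sinθ|·[1 + r cosθ/√(L² − r² sin²θ)].
With r = 0.0749 m, L = 0.3575 m, θ = 113.1°: the bracketed kinematic factor |dx/dθ| = 0.063123 m.
ω = v/|dx/dθ| = 7.67/0.063123 = 121.51 rad/s.
N = 60ω/(2π) = 1160.3 rpm.

1160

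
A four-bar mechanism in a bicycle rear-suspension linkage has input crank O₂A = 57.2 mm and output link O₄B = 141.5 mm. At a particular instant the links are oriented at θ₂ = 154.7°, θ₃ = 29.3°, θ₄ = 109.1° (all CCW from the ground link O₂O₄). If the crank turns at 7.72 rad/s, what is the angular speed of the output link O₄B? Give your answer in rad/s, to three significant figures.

ω₂ = 7.72 rad/s
Differentiating the loop-closure r₂e^{iθ₂}+r₃e^{iθ₃}=r₁+r₄e^{iθ₄} gives r₂ω₂e^{iθ₂}+r₃ω₃e^{iθ₃}=r₄ω₄e^{iθ₄}.
Eliminating the other unknown: ω₄ = r₂ω₂ sin(θ₂−θ₃) / [r₄ sin(θ₄−θ₃)].
Numerator sine = +0.81513; denominator sine = +0.98420.
Result = 0.0572·7.72·(+0.81513) / (0.1415·(+0.98420)) = +2.5846 rad/s; magnitude 2.5846 rad/s.

2.58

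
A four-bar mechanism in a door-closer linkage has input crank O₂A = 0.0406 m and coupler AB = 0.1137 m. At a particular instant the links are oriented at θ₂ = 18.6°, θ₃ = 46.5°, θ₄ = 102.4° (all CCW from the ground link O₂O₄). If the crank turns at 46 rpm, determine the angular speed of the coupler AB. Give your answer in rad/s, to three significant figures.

ω₂ = 4.817 rad/s (from 46 rpm).
Differentiating the loop-closure r₂e^{iθ₂}+r₃e^{iθ₃}=r₁+r₄e^{iθ₄} gives r₂ω₂e^{iθ₂}+r₃ω₃e^{iθ₃}=r₄ω₄e^{iθ₄}.
Eliminating the other unknown: ω₃ = r₂ω₂ sin(θ₄−θ₂) / [r₃ sin(θ₃−θ₄)].
Numerator sine = +0.99415; denominator sine = -0.82806.
Result = 0.0406·4.817·(+0.99415) / (0.1137·(-0.82806)) = -2.0651 rad/s; magnitude 2.0651 rad/s.

2.07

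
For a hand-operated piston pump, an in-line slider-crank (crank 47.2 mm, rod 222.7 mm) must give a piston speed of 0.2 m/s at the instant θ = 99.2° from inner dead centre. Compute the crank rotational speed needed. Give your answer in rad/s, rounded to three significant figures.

4.45

For an in-line slider-crank, |v_piston| = rω|sinθ|·[1 + r cosθ/√(L² − r² sin²θ)].
With r = 0.0472 m, L = 0.2227 m, θ = 99.2°: the bracketed kinematic factor |dx/dθ| = 0.044978 m.
ω = v/|dx/dθ| = 0.2/0.044978 = 4.4466 rad/s.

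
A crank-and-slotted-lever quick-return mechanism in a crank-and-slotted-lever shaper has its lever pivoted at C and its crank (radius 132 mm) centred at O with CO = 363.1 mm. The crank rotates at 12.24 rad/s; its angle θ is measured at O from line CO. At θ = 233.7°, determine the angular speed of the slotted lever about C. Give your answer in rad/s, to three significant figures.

ω = 12.24 rad/s
Crank pin A relative to C: A = (d + r cosθ, r sinθ); lever angle φ = atan2(r sinθ, d + r cosθ).
Differentiating tanφ: φ̇ = rω(d cosθ + r)/(d² + r² + 2dr cosθ).
d² + r² + 2dr cosθ = |CA|² = 0.0925162 m²;  d cosθ + r = -0.08296 m.
|ω_lever| = |0.132·12.24·-0.08296| / 0.0925162 = 1.4488 rad/s.

1.45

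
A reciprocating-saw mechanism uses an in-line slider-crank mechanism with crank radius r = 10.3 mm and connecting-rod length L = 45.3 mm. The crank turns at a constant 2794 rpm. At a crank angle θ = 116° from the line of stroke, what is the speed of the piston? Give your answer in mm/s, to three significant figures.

ω = 2π·2794/60 = 292.6 rad/s
For an in-line slider-crank, x = r cosθ + √(L² − r² sin²θ), so v = −rω sinθ·[1 + r cosθ/√(L² − r² sin²θ)].
With r = 0.0103 m, L = 0.0453 m, θ = 116°: √(L² − r² sin²θ) = 0.044344 m.
v = −0.0103·292.6·0.89879·[1 + 0.0103·-0.43837/0.044344] = -2.4328 m/s.
|v| = 2.4328 m/s = 2432.8 mm/s.

2430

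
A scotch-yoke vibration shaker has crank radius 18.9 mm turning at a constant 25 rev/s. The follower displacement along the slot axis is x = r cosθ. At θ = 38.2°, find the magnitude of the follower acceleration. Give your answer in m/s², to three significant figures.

366

ω = 157.1 rad/s (from 25 rev/s).
x = r cosθ ⇒ ẍ = −rω² cosθ (ω constant).
|a| = rω²|cosθ| = 0.0189·(157.1)²·|cos 38.2°| = 366.48 m/s².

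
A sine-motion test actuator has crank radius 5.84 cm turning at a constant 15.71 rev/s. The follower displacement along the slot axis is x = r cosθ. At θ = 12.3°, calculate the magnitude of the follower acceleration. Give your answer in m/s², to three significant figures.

ω = 98.71 rad/s (from 15.71 rev/s).
x = r cosθ ⇒ ẍ = −rω² cosθ (ω constant).
|a| = rω²|cosθ| = 0.0584·(98.71)²·|cos 12.3°| = 555.96 m/s².

556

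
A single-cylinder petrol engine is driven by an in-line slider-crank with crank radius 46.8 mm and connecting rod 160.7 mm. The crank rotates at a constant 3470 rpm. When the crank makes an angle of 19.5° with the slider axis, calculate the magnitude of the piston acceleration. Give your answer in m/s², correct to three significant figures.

ω = 2π·3470/60 = 363.4 rad/s
x(θ) = r cosθ + √(L² − r² sin²θ); with ω constant, a = ω²·d²x/dθ².
d²x/dθ² = −r cosθ − r²(cos2θ)/√u − r⁴ sin²2θ/(4u^{3/2}),  u = L² − r² sin²θ = 0.0255804 m².
Substituting r = 0.0468 m, L = 0.1607 m, θ = 19.5°: d²x/dθ² = -0.054874 m.
a = ω²·d²x/dθ² = (363.4)²·(-0.054874) = -7245.8 m/s²;  |a| = 7245.8 m/s².

7250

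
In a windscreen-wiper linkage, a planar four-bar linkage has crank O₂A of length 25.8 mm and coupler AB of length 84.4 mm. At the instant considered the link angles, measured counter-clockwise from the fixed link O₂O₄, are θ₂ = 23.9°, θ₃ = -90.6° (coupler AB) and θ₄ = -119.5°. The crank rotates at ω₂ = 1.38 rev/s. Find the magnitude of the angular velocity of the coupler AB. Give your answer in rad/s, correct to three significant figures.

ω₂ = 8.671 rad/s (from 1.38 rev/s).
Differentiating the loop-closure r₂e^{iθ₂}+r₃e^{iθ₃}=r₁+r₄e^{iθ₄} gives r₂ω₂e^{iθ₂}+r₃ω₃e^{iθ₃}=r₄ω₄e^{iθ₄}.
Eliminating the other unknown: ω₃ = r₂ω₂ sin(θ₄−θ₂) / [r₃ sin(θ₃−θ₄)].
Numerator sine = -0.59622; denominator sine = +0.48328.
Result = 0.0258·8.671·(-0.59622) / (0.0844·(+0.48328)) = -3.27 rad/s; magnitude 3.27 rad/s.

3.27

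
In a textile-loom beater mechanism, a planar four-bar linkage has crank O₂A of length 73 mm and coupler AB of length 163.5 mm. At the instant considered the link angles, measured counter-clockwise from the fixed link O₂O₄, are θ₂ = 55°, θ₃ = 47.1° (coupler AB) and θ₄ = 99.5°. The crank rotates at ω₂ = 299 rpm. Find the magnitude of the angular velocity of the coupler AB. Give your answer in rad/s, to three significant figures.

12.4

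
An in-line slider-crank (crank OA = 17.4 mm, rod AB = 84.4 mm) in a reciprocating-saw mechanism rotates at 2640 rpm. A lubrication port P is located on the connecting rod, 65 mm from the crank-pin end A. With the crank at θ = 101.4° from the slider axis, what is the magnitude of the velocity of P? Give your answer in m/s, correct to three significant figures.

ω = 276.5 rad/s.  Crank-pin speed |V_A| = rω = 4.8104 m/s, perpendicular to OA.
Rod angle: sinφ = −(r/L) sinθ ⇒ φ = -11.659°; ω_rod = −rω cosθ/√(L²−r²sin²θ) = +11.503 rad/s.
V_P = V_A + ω_rod × AP, with AP = 0.065 m along the rod.
Components: V_Px = −rω sinθ − a·ω_rod·sinφ = -4.5644 m/s;  V_Py = rω cosθ + a·ω_rod·cosφ = -0.21855 m/s.
|V_P| = √(V_Px² + V_Py²) = 4.5696 m/s.

4.57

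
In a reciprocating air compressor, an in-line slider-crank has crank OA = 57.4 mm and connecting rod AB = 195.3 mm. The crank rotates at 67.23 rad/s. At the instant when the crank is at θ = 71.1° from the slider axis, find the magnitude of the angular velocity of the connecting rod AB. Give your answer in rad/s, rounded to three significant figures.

6.66

ω = 67.23 rad/s
The rod makes angle φ with the slider axis where L sinφ = r sinθ; differentiating, L cosφ·φ̇ = r ω cosθ.
L cosφ = √(L² − r² sin²θ) = 0.1876 m.
|ω_rod| = r ω |cosθ| / √(L² − r² sin²θ) = 0.0574·67.23·0.32392/0.1876 = 6.6632 rad/s.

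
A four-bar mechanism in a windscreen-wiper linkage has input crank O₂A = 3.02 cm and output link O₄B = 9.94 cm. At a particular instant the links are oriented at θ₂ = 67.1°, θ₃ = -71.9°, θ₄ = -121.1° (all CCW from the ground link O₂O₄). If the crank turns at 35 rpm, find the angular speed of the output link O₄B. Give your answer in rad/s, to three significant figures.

ω₂ = 3.665 rad/s (from 35 rpm).
Differentiating the loop-closure r₂e^{iθ₂}+r₃e^{iθ₃}=r₁+r₄e^{iθ₄} gives r₂ω₂e^{iθ₂}+r₃ω₃e^{iθ₃}=r₄ω₄e^{iθ₄}.
Eliminating the other unknown: ω₄ = r₂ω₂ sin(θ₂−θ₃) / [r₄ sin(θ₄−θ₃)].
Numerator sine = +0.65606; denominator sine = -0.75700.
Result = 0.0302·3.665·(+0.65606) / (0.0994·(-0.75700)) = -0.96509 rad/s; magnitude 0.96509 rad/s.

0.965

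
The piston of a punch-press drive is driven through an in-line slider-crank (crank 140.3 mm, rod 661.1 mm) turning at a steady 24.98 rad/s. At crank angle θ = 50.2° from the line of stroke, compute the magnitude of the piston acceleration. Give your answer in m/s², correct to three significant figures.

52.9

ω = 24.98 rad/s
x(θ) = r cosθ + √(L² − r² sin²θ); with ω constant, a = ω²·d²x/dθ².
d²x/dθ² = −r cosθ − r²(cos2θ)/√u − r⁴ sin²2θ/(4u^{3/2}),  u = L² − r² sin²θ = 0.425434 m².
Substituting r = 0.1403 m, L = 0.6611 m, θ = 50.2°: d²x/dθ² = -0.084697 m.
a = ω²·d²x/dθ² = (24.98)²·(-0.084697) = -52.851 m/s²;  |a| = 52.851 m/s².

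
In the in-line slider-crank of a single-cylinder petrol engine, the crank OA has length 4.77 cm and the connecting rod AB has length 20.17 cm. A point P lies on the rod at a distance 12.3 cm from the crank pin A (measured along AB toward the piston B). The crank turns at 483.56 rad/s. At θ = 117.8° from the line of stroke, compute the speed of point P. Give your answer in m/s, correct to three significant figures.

ω = 483.6 rad/s.  Crank-pin speed |V_A| = rω = 23.066 m/s, perpendicular to OA.
Rod angle: sinφ = −(r/L) sinθ ⇒ φ = -12.075°; ω_rod = −rω cosθ/√(L²−r²sin²θ) = +54.541 rad/s.
V_P = V_A + ω_rod × AP, with AP = 0.123 m along the rod.
Components: V_Px = −rω sinθ − a·ω_rod·sinφ = -19 m/s;  V_Py = rω cosθ + a·ω_rod·cosφ = -4.1974 m/s.
|V_P| = √(V_Px² + V_Py²) = 19.458 m/s.

19.5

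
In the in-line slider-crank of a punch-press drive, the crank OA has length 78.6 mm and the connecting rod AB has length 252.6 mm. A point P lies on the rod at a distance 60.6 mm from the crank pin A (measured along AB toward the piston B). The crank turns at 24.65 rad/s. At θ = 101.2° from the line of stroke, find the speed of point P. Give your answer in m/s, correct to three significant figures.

1.89

ω = 24.65 rad/s.  Crank-pin speed |V_A| = rω = 1.9375 m/s, perpendicular to OA.
Rod angle: sinφ = −(r/L) sinθ ⇒ φ = -17.772°; ω_rod = −rω cosθ/√(L²−r²sin²θ) = +1.5645 rad/s.
V_P = V_A + ω_rod × AP, with AP = 0.0606 m along the rod.
Components: V_Px = −rω sinθ − a·ω_rod·sinφ = -1.8717 m/s;  V_Py = rω cosθ + a·ω_rod·cosφ = -0.28604 m/s.
|V_P| = √(V_Px² + V_Py²) = 1.8934 m/s.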